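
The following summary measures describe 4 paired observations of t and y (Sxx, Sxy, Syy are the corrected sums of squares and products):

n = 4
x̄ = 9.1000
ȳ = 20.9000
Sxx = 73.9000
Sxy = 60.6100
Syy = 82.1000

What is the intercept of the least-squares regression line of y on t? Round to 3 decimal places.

13.437

b = Sxy/Sxx = 60.61/73.9 = 0.820162
a = ȳ − b·x̄ = 20.9 − 0.820162·9.1 = 13.436522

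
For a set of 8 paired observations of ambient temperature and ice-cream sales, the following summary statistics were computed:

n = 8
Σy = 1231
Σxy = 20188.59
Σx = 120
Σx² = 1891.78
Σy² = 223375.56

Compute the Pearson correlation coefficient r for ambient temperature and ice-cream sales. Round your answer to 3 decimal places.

0.976

Sxx = Σx² − (Σx)²/n = 1891.78 − 1800 = 91.78
Sxy = Σxy − (Σx)(Σy)/n = 20188.59 − 18465 = 1723.59
Syy = Σy² − (Σy)²/n = 223375.56 − 189420.125 = 33955.435
r = Sxy/√(Sxx·Syy) = 1723.59/√(3116429.8243) = 1723.59/1765.341277 = 0.976349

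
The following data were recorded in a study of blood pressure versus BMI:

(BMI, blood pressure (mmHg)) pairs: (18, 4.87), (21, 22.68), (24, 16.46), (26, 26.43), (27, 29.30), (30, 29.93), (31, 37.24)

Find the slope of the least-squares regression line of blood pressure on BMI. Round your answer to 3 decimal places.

2.048

n = 7, Σx = 177, Σy = 166.91, Σxy = 4489.6, Σx² = 4607
Sxx = Σx² − (Σx)²/n = 4607 − 4475.571429 = 131.428571
Sxy = Σxy − (Σx)(Σy)/n = 4489.6 − 4220.438571 = 269.161429
b = Sxy/Sxx = 269.161429/131.428571 = 2.047967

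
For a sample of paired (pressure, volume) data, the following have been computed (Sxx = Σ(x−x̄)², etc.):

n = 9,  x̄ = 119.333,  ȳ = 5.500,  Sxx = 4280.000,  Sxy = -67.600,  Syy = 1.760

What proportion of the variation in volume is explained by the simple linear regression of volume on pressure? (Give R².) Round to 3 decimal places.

R² = Sxy²/(Sxx·Syy) = (-67.6)²/(4280·1.76) = 0.606648

0.607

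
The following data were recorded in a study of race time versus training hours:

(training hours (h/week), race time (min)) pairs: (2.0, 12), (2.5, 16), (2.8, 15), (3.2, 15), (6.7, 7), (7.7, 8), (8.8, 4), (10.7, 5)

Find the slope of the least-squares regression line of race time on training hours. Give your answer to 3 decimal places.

-1.332

n = 8, Σx = 44.4, Σy = 82, Σxy = 351.2, Σx² = 324.44
Sxx = Σx² − (Σx)²/n = 324.44 − 246.42 = 78.02
Sxy = Σxy − (Σx)(Σy)/n = 351.2 − 455.1 = -103.9
b = Sxy/Sxx = -103.9/78.02 = -1.331710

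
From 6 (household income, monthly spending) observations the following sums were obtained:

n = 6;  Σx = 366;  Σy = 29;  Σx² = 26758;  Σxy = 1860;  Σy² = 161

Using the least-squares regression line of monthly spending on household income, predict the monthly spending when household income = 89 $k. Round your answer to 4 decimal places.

Sxx = Σx² − (Σx)²/n = 26758 − 22326 = 4432
Sxy = Σxy − (Σx)(Σy)/n = 1860 − 1769 = 91
b = Sxy/Sxx = 91/4432 = 0.020532
a = ȳ − b·x̄ = 4.833333 − 0.020532·61 = 3.580851
ŷ(89) = a + b·89 = 3.580851 + 0.020532·89 = 5.408243

5.4082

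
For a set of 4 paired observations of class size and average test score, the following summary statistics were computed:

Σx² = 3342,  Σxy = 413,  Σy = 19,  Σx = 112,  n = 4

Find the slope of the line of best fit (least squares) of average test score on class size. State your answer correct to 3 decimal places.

Sxx = Σx² − (Σx)²/n = 3342 − 3136 = 206
Sxy = Σxy − (Σx)(Σy)/n = 413 − 532 = -119
b = Sxy/Sxx = -119/206 = -0.577670

-0.578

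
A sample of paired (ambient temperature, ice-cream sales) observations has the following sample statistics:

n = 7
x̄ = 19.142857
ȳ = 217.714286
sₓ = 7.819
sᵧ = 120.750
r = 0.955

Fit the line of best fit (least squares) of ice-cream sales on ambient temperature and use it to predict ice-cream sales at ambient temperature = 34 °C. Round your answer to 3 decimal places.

436.831

b = r · sᵧ/sₓ = 0.955 · 120.75/7.819 = 14.748209
a = ȳ − b·x̄ = 217.714286 − 14.748209·19.142857 = -64.608579
ŷ(34) = a + b·34 = -64.608579 + 14.748209·34 = 436.830543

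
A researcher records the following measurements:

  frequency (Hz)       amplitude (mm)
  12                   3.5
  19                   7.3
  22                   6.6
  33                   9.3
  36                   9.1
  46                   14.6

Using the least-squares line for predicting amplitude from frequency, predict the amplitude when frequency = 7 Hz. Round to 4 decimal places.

2.5008

n = 6, Σx = 168, Σy = 50.4, Σxy = 1632, Σx² = 5490
Sxx = Σx² − (Σx)²/n = 5490 − 4704 = 786
Sxy = Σxy − (Σx)(Σy)/n = 1632 − 1411.2 = 220.8
b = Sxy/Sxx = 220.8/786 = 0.280916
a = ȳ − b·x̄ = 8.4 − 0.280916·28 = 0.534351
ŷ(7) = a + b·7 = 0.534351 + 0.280916·7 = 2.500763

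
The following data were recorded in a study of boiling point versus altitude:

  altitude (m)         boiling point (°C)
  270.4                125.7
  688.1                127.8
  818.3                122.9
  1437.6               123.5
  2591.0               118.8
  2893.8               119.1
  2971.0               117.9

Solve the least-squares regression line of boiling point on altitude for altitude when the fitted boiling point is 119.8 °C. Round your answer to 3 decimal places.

n = 7, Σx = 11670.2, Σy = 855.7, Σxy = 1402784.41, Σx² = 27197106.86
Sxx = Σx² − (Σx)²/n = 27197106.86 − 19456224.005714 = 7740882.854286
Sxy = Σxy − (Σx)(Σy)/n = 1402784.41 − 1426598.591429 = -23814.181429
b = Sxy/Sxx = -23814.181429/7740882.854286 = -0.003076
a = ȳ − b·x̄ = 122.242857 − (-0.003076)·1667.171429 = 127.371771
Set a + b·x = 119.8: x = (119.8 − 127.371771) / (-0.003076) = 2461.230676

2461.231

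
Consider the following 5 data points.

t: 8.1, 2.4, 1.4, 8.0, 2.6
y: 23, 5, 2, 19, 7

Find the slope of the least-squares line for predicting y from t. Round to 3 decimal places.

2.785

n = 5, Σx = 22.5, Σy = 56, Σxy = 371.3, Σx² = 144.09
Sxx = Σx² − (Σx)²/n = 144.09 − 101.25 = 42.84
Sxy = Σxy − (Σx)(Σy)/n = 371.3 − 252 = 119.3
b = Sxy/Sxx = 119.3/42.84 = 2.784781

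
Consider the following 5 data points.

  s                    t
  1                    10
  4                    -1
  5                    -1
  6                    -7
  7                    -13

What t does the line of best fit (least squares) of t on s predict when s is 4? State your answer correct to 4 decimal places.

-0.2264

n = 5, Σx = 23, Σy = -12, Σxy = -132, Σx² = 127
Sxx = Σx² − (Σx)²/n = 127 − 105.8 = 21.2
Sxy = Σxy − (Σx)(Σy)/n = -132 − (-55.2) = -76.8
b = Sxy/Sxx = -76.8/21.2 = -3.622642
a = ȳ − b·x̄ = -2.4 − (-3.622642)·4.6 = 14.264151
ŷ(4) = a + b·4 = 14.264151 + (-3.622642)·4 = -0.226415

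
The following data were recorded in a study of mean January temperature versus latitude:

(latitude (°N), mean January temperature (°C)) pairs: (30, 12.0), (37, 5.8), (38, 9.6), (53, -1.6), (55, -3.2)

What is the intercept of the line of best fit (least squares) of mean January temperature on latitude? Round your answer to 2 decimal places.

n = 5, Σx = 213, Σy = 22.6, Σxy = 678.6, Σx² = 9547
Sxx = Σx² − (Σx)²/n = 9547 − 9073.8 = 473.2
Sxy = Σxy − (Σx)(Σy)/n = 678.6 − 962.76 = -284.16
b = Sxy/Sxx = -284.16/473.2 = -0.600507
a = ȳ − b·x̄ = 4.52 − (-0.600507)·42.6 = 30.101606

30.10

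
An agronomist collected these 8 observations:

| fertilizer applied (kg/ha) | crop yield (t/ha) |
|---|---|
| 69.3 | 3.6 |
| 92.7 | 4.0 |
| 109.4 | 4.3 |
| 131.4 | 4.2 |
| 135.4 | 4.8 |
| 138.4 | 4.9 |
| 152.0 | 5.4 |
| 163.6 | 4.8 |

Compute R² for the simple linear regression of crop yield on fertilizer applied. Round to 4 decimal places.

0.7714

n = 8, Σx = 992.2, Σy = 36, Σxy = 4576.74, Σx² = 129986.78, Σy² = 164.34
Sxx = Σx² − (Σx)²/n = 129986.78 − 123057.605 = 6929.175
Sxy = Σxy − (Σx)(Σy)/n = 4576.74 − 4464.9 = 111.84
Syy = Σy² − (Σy)²/n = 164.34 − 162 = 2.34
R² = Sxy²/(Sxx·Syy) = (111.84)²/(6929.175·2.34) = 0.771431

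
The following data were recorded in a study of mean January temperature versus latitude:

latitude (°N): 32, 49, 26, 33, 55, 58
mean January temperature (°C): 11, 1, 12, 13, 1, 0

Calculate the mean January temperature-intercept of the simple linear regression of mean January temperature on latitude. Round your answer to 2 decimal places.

25.10

n = 6, Σx = 253, Σy = 38, Σxy = 1197, Σx² = 11579
Sxx = Σx² − (Σx)²/n = 11579 − 10668.166667 = 910.833333
Sxy = Σxy − (Σx)(Σy)/n = 1197 − 1602.333333 = -405.333333
b = Sxy/Sxx = -405.333333/910.833333 = -0.445014
a = ȳ − b·x̄ = 6.333333 − (-0.445014)·42.166667 = 25.098079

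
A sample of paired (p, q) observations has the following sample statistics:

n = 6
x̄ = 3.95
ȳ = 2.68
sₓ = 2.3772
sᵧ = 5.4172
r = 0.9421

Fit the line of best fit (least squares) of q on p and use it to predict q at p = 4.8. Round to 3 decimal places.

4.505

b = r · sᵧ/sₓ = 0.9421 · 5.4172/2.3772 = 2.146872
a = ȳ − b·x̄ = 2.68 − 2.146872·3.95 = -5.800144
ŷ(4.8) = a + b·4.8 = -5.800144 + 2.146872·4.8 = 4.504841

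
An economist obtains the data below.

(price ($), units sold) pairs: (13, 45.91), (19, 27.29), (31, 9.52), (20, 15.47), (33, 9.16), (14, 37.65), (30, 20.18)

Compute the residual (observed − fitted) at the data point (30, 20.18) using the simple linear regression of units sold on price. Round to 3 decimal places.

n = 7, Σx = 160, Σy = 165.18, Σxy = 3154.64, Σx² = 4076
Sxx = Σx² − (Σx)²/n = 4076 − 3657.142857 = 418.857143
Sxy = Σxy − (Σx)(Σy)/n = 3154.64 − 3775.542857 = -620.902857
b = Sxy/Sxx = -620.902857/418.857143 = -1.482374
a = ȳ − b·x̄ = 23.597143 − (-1.482374)·22.857143 = 57.479973
ŷ(30) = 57.479973 + (-1.482374)·30 = 13.008759
residual = y − ŷ = 20.18 − 13.008759 = 7.171241

7.171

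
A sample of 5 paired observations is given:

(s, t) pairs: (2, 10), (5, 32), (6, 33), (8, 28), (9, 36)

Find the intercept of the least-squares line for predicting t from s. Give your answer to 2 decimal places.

n = 5, Σx = 30, Σy = 139, Σxy = 926, Σx² = 210
Sxx = Σx² − (Σx)²/n = 210 − 180 = 30
Sxy = Σxy − (Σx)(Σy)/n = 926 − 834 = 92
b = Sxy/Sxx = 92/30 = 3.066667
a = ȳ − b·x̄ = 27.8 − 3.066667·6 = 9.4

9.40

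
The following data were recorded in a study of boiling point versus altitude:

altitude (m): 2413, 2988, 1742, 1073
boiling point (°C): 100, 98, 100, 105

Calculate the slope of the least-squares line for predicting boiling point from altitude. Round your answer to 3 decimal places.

-0.003

n = 4, Σx = 8216, Σy = 403, Σxy = 820989, Σx² = 18936606
Sxx = Σx² − (Σx)²/n = 18936606 − 16875664 = 2060942
Sxy = Σxy − (Σx)(Σy)/n = 820989 − 827762 = -6773
b = Sxy/Sxx = -6773/2060942 = -0.003286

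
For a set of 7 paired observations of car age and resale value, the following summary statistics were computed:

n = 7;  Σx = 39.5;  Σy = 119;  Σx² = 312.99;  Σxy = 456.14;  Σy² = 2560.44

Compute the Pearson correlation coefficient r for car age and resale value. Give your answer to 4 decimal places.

Sxx = Σx² − (Σx)²/n = 312.99 − 222.892857 = 90.097143
Sxy = Σxy − (Σx)(Σy)/n = 456.14 − 671.5 = -215.36
Syy = Σy² − (Σy)²/n = 2560.44 − 2023 = 537.44
r = Sxy/√(Sxx·Syy) = -215.36/√(48421.808457) = -215.36/220.049559 = -0.978689

-0.9787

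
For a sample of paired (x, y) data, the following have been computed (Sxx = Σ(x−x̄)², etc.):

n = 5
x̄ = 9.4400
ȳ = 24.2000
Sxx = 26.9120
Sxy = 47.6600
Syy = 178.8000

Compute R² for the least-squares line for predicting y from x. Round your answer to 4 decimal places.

0.4721

R² = Sxy²/(Sxx·Syy) = (47.66)²/(26.912·178.8) = 0.472057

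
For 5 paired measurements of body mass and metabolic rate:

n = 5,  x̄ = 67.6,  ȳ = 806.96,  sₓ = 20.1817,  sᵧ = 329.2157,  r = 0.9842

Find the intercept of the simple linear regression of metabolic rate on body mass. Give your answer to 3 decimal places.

-278.348

b = r · sᵧ/sₓ = 0.9842 · 329.2157/20.1817 = 16.054846
a = ȳ − b·x̄ = 806.96 − 16.054846·67.6 = -278.347611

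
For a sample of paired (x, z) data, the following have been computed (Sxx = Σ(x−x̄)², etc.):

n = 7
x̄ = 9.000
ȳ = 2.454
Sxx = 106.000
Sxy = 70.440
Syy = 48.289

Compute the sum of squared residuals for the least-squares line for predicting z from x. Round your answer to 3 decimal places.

b = Sxy/Sxx = 70.44/106 = 0.664528
SSE = Syy − b·Sxy = 48.289 − 0.664528·70.44 = 1.479626

1.480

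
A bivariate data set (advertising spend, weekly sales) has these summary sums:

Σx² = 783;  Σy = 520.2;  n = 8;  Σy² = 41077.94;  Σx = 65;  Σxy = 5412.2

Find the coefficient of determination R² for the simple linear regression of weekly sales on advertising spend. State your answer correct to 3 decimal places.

Sxx = Σx² − (Σx)²/n = 783 − 528.125 = 254.875
Sxy = Σxy − (Σx)(Σy)/n = 5412.2 − 4226.625 = 1185.575
Syy = Σy² − (Σy)²/n = 41077.94 − 33826.005 = 7251.935
R² = Sxy²/(Sxx·Syy) = (1185.575)²/(254.875·7251.935) = 0.760461

0.760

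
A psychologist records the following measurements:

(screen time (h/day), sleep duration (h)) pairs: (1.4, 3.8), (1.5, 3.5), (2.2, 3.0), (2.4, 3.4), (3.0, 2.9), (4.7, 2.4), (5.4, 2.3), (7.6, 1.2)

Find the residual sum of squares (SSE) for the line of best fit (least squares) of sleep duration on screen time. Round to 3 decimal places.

n = 8, Σx = 28.2, Σy = 22.5, Σxy = 66.85, Σx² = 132.82, Σy² = 68.15
Sxx = Σx² − (Σx)²/n = 132.82 − 99.405 = 33.415
Sxy = Σxy − (Σx)(Σy)/n = 66.85 − 79.3125 = -12.4625
Syy = Σy² − (Σy)²/n = 68.15 − 63.28125 = 4.86875
b = Sxy/Sxx = -12.4625/33.415 = -0.372961
SSE = Syy − b·Sxy = 4.86875 − (-0.372961)·(-12.4625) = 0.220720

0.221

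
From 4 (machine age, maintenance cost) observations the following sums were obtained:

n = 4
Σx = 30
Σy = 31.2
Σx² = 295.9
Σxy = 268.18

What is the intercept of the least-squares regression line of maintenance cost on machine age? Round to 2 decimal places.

Sxx = Σx² − (Σx)²/n = 295.9 − 225 = 70.9
Sxy = Σxy − (Σx)(Σy)/n = 268.18 − 234 = 34.18
b = Sxy/Sxx = 34.18/70.9 = 0.482087
a = ȳ − b·x̄ = 7.8 − 0.482087·7.5 = 4.184344

4.18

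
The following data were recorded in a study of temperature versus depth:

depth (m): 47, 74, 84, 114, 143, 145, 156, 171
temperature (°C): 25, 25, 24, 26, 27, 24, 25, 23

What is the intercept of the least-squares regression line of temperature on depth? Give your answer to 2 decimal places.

n = 8, Σx = 934, Σy = 199, Σxy = 23179, Σx² = 122788
Sxx = Σx² − (Σx)²/n = 122788 − 109044.5 = 13743.5
Sxy = Σxy − (Σx)(Σy)/n = 23179 − 23233.25 = -54.25
b = Sxy/Sxx = -54.25/13743.5 = -0.003947
a = ȳ − b·x̄ = 24.875 − (-0.003947)·116.75 = 25.335850

25.34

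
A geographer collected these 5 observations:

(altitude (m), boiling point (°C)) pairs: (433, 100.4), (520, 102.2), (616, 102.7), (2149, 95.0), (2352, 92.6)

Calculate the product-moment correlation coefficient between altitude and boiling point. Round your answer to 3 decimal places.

-0.961

n = 5, Σx = 6070, Σy = 492.9, Σxy = 581830.6, Σx² = 10987450, Σy² = 48672.05
Sxx = Σx² − (Σx)²/n = 10987450 − 7368980 = 3618470
Sxy = Σxy − (Σx)(Σy)/n = 581830.6 − 598380.6 = -16550
Syy = Σy² − (Σy)²/n = 48672.05 − 48590.082 = 81.968
r = Sxy/√(Sxx·Syy) = -16550/√(296598748.96) = -16550/17222.042532 = -0.960978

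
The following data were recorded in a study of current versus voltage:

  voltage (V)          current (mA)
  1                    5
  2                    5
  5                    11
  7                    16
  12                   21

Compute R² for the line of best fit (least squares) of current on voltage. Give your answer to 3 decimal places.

0.968

n = 5, Σx = 27, Σy = 58, Σxy = 434, Σx² = 223, Σy² = 868
Sxx = Σx² − (Σx)²/n = 223 − 145.8 = 77.2
Sxy = Σxy − (Σx)(Σy)/n = 434 − 313.2 = 120.8
Syy = Σy² − (Σy)²/n = 868 − 672.8 = 195.2
R² = Sxy²/(Sxx·Syy) = (120.8)²/(77.2·195.2) = 0.968360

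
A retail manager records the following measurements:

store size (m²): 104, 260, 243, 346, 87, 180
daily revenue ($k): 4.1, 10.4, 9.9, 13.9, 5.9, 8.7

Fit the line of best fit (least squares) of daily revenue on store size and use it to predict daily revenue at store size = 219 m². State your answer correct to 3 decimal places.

n = 6, Σx = 1220, Σy = 52.9, Σxy = 12424.8, Σx² = 297150
Sxx = Σx² − (Σx)²/n = 297150 − 248066.666667 = 49083.333333
Sxy = Σxy − (Σx)(Σy)/n = 12424.8 − 10756.333333 = 1668.466667
b = Sxy/Sxx = 1668.466667/49083.333333 = 0.033993
a = ȳ − b·x̄ = 8.816667 − 0.033993·203.333333 = 1.904852
ŷ(219) = a + b·219 = 1.904852 + 0.033993·219 = 9.349216

9.349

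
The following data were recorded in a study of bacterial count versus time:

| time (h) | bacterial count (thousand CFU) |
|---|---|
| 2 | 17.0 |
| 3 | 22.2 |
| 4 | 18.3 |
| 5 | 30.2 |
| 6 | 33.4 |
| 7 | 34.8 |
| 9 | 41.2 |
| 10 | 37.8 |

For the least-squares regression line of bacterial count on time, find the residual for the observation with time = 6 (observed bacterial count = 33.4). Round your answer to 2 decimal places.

n = 8, Σx = 46, Σy = 234.9, Σxy = 1517.6, Σx² = 320
Sxx = Σx² − (Σx)²/n = 320 − 264.5 = 55.5
Sxy = Σxy − (Σx)(Σy)/n = 1517.6 − 1350.675 = 166.925
b = Sxy/Sxx = 166.925/55.5 = 3.007658
a = ȳ − b·x̄ = 29.3625 − 3.007658·5.75 = 12.068468
ŷ(6) = 12.068468 + 3.007658·6 = 30.114414
residual = y − ŷ = 33.4 − 30.114414 = 3.285586

3.29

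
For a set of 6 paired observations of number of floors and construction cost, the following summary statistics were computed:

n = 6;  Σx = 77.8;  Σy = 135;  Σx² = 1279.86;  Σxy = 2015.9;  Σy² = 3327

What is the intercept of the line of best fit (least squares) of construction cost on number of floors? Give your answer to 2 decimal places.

Sxx = Σx² − (Σx)²/n = 1279.86 − 1008.806667 = 271.053333
Sxy = Σxy − (Σx)(Σy)/n = 2015.9 − 1750.5 = 265.4
b = Sxy/Sxx = 265.4/271.053333 = 0.979143
a = ȳ − b·x̄ = 22.5 − 0.979143·12.966667 = 9.803778

9.80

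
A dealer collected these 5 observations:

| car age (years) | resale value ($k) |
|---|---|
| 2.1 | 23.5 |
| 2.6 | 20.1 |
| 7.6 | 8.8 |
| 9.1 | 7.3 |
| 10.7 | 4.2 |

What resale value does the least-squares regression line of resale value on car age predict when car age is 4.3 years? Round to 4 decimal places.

n = 5, Σx = 32.1, Σy = 63.9, Σxy = 279.86, Σx² = 266.23
Sxx = Σx² − (Σx)²/n = 266.23 − 206.082 = 60.148
Sxy = Σxy − (Σx)(Σy)/n = 279.86 − 410.238 = -130.378
b = Sxy/Sxx = -130.378/60.148 = -2.167620
a = ȳ − b·x̄ = 12.78 − (-2.167620)·6.42 = 26.696120
ŷ(4.3) = a + b·4.3 = 26.696120 + (-2.167620)·4.3 = 17.375354

17.3754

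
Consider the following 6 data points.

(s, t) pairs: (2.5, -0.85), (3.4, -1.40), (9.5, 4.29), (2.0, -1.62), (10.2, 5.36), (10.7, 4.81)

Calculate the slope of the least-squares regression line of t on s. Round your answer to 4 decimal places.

0.8033

n = 6, Σx = 38.3, Σy = 10.59, Σxy = 136.769, Σx² = 330.59
Sxx = Σx² − (Σx)²/n = 330.59 − 244.481667 = 86.108333
Sxy = Σxy − (Σx)(Σy)/n = 136.769 − 67.5995 = 69.1695
b = Sxy/Sxx = 69.1695/86.108333 = 0.803285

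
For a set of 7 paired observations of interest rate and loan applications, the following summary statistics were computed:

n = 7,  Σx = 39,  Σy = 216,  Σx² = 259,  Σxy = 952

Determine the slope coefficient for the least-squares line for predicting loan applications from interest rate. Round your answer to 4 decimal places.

Sxx = Σx² − (Σx)²/n = 259 − 217.285714 = 41.714286
Sxy = Σxy − (Σx)(Σy)/n = 952 − 1203.428571 = -251.428571
b = Sxy/Sxx = -251.428571/41.714286 = -6.027397

-6.0274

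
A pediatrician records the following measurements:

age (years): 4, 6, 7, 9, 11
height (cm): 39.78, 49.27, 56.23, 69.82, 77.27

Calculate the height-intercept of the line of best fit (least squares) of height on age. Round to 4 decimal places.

n = 5, Σx = 37, Σy = 292.37, Σxy = 2326.7, Σx² = 303
Sxx = Σx² − (Σx)²/n = 303 − 273.8 = 29.2
Sxy = Σxy − (Σx)(Σy)/n = 2326.7 − 2163.538 = 163.162
b = Sxy/Sxx = 163.162/29.2 = 5.587740
a = ȳ − b·x̄ = 58.474 − 5.587740·7.4 = 17.124726

17.1247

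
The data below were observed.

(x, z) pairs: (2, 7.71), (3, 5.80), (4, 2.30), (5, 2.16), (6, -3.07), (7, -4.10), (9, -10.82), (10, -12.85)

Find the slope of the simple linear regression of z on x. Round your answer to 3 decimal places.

n = 8, Σx = 46, Σy = -12.87, Σxy = -220.18, Σx² = 320
Sxx = Σx² − (Σx)²/n = 320 − 264.5 = 55.5
Sxy = Σxy − (Σx)(Σy)/n = -220.18 − (-74.0025) = -146.1775
b = Sxy/Sxx = -146.1775/55.5 = -2.633829

-2.634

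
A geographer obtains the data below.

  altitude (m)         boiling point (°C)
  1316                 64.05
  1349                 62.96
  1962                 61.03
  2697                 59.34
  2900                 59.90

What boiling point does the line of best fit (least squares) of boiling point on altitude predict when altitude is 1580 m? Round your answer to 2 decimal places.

62.65

n = 5, Σx = 10224, Σy = 307.28, Σxy = 622713.68, Σx² = 23084910
Sxx = Σx² − (Σx)²/n = 23084910 − 20906035.2 = 2178874.8
Sxy = Σxy − (Σx)(Σy)/n = 622713.68 − 628326.144 = -5612.464
b = Sxy/Sxx = -5612.464/2178874.8 = -0.002576
a = ȳ − b·x̄ = 61.456 − (-0.002576)·2044.8 = 66.723107
ŷ(1580) = a + b·1580 = 66.723107 + (-0.002576)·1580 = 62.653257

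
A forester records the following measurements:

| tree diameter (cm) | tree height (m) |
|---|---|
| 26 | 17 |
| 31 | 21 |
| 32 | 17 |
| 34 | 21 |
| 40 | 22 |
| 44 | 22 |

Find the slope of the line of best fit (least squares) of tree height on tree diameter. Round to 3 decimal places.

n = 6, Σx = 207, Σy = 120, Σxy = 4199, Σx² = 7353
Sxx = Σx² − (Σx)²/n = 7353 − 7141.5 = 211.5
Sxy = Σxy − (Σx)(Σy)/n = 4199 − 4140 = 59
b = Sxy/Sxx = 59/211.5 = 0.278960

0.279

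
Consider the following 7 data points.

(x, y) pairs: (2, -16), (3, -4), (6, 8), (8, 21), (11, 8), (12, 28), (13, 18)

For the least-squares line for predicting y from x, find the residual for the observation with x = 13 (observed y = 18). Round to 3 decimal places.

-6.000

n = 7, Σx = 55, Σy = 63, Σxy = 830, Σx² = 547
Sxx = Σx² − (Σx)²/n = 547 − 432.142857 = 114.857143
Sxy = Σxy − (Σx)(Σy)/n = 830 − 495 = 335
b = Sxy/Sxx = 335/114.857143 = 2.916667
a = ȳ − b·x̄ = 9 − 2.916667·7.857143 = -13.916667
ŷ(13) = -13.916667 + 2.916667·13 = 24
residual = y − ŷ = 18 − 24 = -6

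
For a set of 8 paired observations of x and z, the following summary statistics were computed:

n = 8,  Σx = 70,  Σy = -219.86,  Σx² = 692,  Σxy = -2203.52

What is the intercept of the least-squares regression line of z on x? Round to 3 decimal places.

Sxx = Σx² − (Σx)²/n = 692 − 612.5 = 79.5
Sxy = Σxy − (Σx)(Σy)/n = -2203.52 − (-1923.775) = -279.745
b = Sxy/Sxx = -279.745/79.5 = -3.518805
a = ȳ − b·x̄ = -27.4825 − (-3.518805)·8.75 = 3.307044

3.307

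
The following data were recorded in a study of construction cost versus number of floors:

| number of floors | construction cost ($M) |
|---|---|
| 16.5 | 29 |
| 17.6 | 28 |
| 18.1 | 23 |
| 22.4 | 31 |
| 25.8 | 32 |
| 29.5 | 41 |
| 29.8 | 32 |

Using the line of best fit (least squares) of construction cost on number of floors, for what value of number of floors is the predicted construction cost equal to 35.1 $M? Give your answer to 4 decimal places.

28.5145

n = 7, Σx = 159.7, Σy = 216, Σxy = 5070.7, Σx² = 3835.31
Sxx = Σx² − (Σx)²/n = 3835.31 − 3643.441429 = 191.868571
Sxy = Σxy − (Σx)(Σy)/n = 5070.7 − 4927.885714 = 142.814286
b = Sxy/Sxx = 142.814286/191.868571 = 0.744334
a = ȳ − b·x̄ = 30.857143 − 0.744334·22.814286 = 13.875696
Set a + b·x = 35.1: x = (35.1 − 13.875696) / 0.744334 = 28.514492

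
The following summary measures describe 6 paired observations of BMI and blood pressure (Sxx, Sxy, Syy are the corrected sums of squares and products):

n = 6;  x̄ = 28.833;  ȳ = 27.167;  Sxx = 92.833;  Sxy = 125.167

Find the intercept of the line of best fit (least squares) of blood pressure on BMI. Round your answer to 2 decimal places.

-11.71

b = Sxy/Sxx = 125.167/92.833 = 1.348303
a = ȳ − b·x̄ = 27.167 − 1.348303·28.833 = -11.708617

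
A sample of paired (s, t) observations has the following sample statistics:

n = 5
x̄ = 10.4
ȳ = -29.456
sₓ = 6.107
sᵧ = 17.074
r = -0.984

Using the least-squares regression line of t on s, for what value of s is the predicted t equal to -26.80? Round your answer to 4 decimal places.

b = r · sᵧ/sₓ = -0.984 · 17.074/6.107 = -2.751075
a = ȳ − b·x̄ = -29.456 − (-2.751075)·10.4 = -0.844818
Set a + b·x = -26.80: x = (-26.80 − (-0.844818)) / (-2.751075) = 9.434559

9.4346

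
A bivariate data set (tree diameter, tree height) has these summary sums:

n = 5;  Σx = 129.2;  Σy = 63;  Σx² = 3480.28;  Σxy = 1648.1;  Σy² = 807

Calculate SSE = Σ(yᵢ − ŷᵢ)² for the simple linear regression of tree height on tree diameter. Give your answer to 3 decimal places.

10.327

Sxx = Σx² − (Σx)²/n = 3480.28 − 3338.528 = 141.752
Sxy = Σxy − (Σx)(Σy)/n = 1648.1 − 1627.92 = 20.18
Syy = Σy² − (Σy)²/n = 807 − 793.8 = 13.2
b = Sxy/Sxx = 20.18/141.752 = 0.142361
SSE = Syy − b·Sxy = 13.2 − 0.142361·20.18 = 10.327149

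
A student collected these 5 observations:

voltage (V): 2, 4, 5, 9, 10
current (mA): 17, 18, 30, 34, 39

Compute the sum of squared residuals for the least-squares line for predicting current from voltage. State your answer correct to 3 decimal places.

46.939

n = 5, Σx = 30, Σy = 138, Σxy = 952, Σx² = 226, Σy² = 4190
Sxx = Σx² − (Σx)²/n = 226 − 180 = 46
Sxy = Σxy − (Σx)(Σy)/n = 952 − 828 = 124
Syy = Σy² − (Σy)²/n = 4190 − 3808.8 = 381.2
b = Sxy/Sxx = 124/46 = 2.695652
SSE = Syy − b·Sxy = 381.2 − 2.695652·124 = 46.939130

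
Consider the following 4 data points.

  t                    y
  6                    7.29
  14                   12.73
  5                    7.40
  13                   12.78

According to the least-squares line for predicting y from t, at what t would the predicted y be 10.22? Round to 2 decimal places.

9.76

n = 4, Σx = 38, Σy = 40.2, Σxy = 425.1, Σx² = 426
Sxx = Σx² − (Σx)²/n = 426 − 361 = 65
Sxy = Σxy − (Σx)(Σy)/n = 425.1 − 381.9 = 43.2
b = Sxy/Sxx = 43.2/65 = 0.664615
a = ȳ − b·x̄ = 10.05 − 0.664615·9.5 = 3.736154
Set a + b·x = 10.22: x = (10.22 − 3.736154) / 0.664615 = 9.755787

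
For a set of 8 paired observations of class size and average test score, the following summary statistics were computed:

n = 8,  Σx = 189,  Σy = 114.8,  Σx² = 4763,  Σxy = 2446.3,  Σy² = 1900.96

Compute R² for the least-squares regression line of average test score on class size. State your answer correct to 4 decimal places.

0.9357

Sxx = Σx² − (Σx)²/n = 4763 − 4465.125 = 297.875
Sxy = Σxy − (Σx)(Σy)/n = 2446.3 − 2712.15 = -265.85
Syy = Σy² − (Σy)²/n = 1900.96 − 1647.38 = 253.58
R² = Sxy²/(Sxx·Syy) = (-265.85)²/(297.875·253.58) = 0.935673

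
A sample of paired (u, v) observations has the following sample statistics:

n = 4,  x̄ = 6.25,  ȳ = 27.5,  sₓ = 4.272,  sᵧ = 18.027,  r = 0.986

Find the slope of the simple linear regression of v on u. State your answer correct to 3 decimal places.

4.161

b = r · sᵧ/sₓ = 0.986 · 18.027/4.272 = 4.160726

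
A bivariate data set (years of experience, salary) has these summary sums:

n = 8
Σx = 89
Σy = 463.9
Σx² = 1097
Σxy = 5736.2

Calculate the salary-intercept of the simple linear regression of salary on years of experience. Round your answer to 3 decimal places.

-1.899

Sxx = Σx² − (Σx)²/n = 1097 − 990.125 = 106.875
Sxy = Σxy − (Σx)(Σy)/n = 5736.2 − 5160.8875 = 575.3125
b = Sxy/Sxx = 575.3125/106.875 = 5.383041
a = ȳ − b·x̄ = 57.9875 − 5.383041·11.125 = -1.898830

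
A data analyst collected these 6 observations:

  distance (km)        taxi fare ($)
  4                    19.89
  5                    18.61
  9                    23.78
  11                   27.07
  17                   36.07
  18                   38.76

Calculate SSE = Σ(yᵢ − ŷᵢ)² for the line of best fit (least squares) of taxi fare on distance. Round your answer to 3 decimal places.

n = 6, Σx = 64, Σy = 164.18, Σxy = 1995.27, Σx² = 856, Σy² = 4843.6
Sxx = Σx² − (Σx)²/n = 856 − 682.666667 = 173.333333
Sxy = Σxy − (Σx)(Σy)/n = 1995.27 − 1751.253333 = 244.016667
Syy = Σy² − (Σy)²/n = 4843.6 − 4492.512067 = 351.087933
b = Sxy/Sxx = 244.016667/173.333333 = 1.407788
SSE = Syy − b·Sxy = 351.087933 − 1.407788·244.016667 = 7.564086

7.564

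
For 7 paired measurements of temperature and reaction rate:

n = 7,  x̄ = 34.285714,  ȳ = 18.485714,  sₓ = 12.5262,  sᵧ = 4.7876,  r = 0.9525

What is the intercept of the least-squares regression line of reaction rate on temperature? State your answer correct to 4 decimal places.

6.0039

b = r · sᵧ/sₓ = 0.9525 · 4.7876/12.5262 = 0.364052
a = ȳ − b·x̄ = 18.485714 − 0.364052·34.285714 = 6.003929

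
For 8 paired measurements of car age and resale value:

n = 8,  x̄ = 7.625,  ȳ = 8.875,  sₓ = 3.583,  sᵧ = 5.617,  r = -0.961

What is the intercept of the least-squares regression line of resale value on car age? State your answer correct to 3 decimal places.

20.362

b = r · sᵧ/sₓ = -0.961 · 5.617/3.583 = -1.506541
a = ȳ − b·x̄ = 8.875 − (-1.506541)·7.625 = 20.362376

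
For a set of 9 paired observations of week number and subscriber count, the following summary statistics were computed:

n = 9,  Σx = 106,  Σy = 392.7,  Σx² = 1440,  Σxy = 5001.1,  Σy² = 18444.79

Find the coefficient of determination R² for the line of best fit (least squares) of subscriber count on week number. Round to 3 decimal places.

Sxx = Σx² − (Σx)²/n = 1440 − 1248.444444 = 191.555556
Sxy = Σxy − (Σx)(Σy)/n = 5001.1 − 4625.133333 = 375.966667
Syy = Σy² − (Σy)²/n = 18444.79 − 17134.81 = 1309.98
R² = Sxy²/(Sxx·Syy) = (375.966667)²/(191.555556·1309.98) = 0.563299

0.563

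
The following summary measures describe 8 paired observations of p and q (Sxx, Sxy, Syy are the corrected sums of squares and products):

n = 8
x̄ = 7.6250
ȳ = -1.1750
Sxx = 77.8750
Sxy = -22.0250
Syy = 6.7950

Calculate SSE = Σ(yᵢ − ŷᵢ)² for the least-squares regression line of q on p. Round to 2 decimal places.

b = Sxy/Sxx = -22.025/77.875 = -0.282825
SSE = Syy − b·Sxy = 6.795 − (-0.282825)·(-22.025) = 0.565778

0.57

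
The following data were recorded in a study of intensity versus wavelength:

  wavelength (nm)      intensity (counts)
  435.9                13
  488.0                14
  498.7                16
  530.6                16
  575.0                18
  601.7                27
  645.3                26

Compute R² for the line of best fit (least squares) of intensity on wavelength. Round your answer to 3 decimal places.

0.825

n = 7, Σx = 3775.2, Σy = 130, Σxy = 72341.2, Σx² = 2067470.84, Σy² = 2606
Sxx = Σx² − (Σx)²/n = 2067470.84 − 2036019.291429 = 31451.548571
Sxy = Σxy − (Σx)(Σy)/n = 72341.2 − 70110.857143 = 2230.342857
Syy = Σy² − (Σy)²/n = 2606 − 2414.285714 = 191.714286
R² = Sxy²/(Sxx·Syy) = (2230.342857)²/(31451.548571·191.714286) = 0.824986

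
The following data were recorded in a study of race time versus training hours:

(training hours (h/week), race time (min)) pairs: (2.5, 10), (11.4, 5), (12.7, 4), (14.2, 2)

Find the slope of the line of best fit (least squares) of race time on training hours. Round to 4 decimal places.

-0.6387

n = 4, Σx = 40.8, Σy = 21, Σxy = 161.2, Σx² = 499.14
Sxx = Σx² − (Σx)²/n = 499.14 − 416.16 = 82.98
Sxy = Σxy − (Σx)(Σy)/n = 161.2 − 214.2 = -53
b = Sxy/Sxx = -53/82.98 = -0.638708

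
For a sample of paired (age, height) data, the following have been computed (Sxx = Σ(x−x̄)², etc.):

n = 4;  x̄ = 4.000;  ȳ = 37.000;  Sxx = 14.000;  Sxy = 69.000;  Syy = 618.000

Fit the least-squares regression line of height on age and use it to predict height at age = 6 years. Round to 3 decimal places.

b = Sxy/Sxx = 69/14 = 4.928571
a = ȳ − b·x̄ = 37 − 4.928571·4 = 17.285714
ŷ(6) = a + b·6 = 17.285714 + 4.928571·6 = 46.857143

46.857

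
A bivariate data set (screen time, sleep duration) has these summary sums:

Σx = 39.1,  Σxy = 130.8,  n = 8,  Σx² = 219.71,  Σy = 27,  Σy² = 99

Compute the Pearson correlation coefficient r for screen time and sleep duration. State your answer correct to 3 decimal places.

-0.077

Sxx = Σx² − (Σx)²/n = 219.71 − 191.10125 = 28.60875
Sxy = Σxy − (Σx)(Σy)/n = 130.8 − 131.9625 = -1.1625
Syy = Σy² − (Σy)²/n = 99 − 91.125 = 7.875
r = Sxy/√(Sxx·Syy) = -1.1625/√(225.293906) = -1.1625/15.009794 = -0.077449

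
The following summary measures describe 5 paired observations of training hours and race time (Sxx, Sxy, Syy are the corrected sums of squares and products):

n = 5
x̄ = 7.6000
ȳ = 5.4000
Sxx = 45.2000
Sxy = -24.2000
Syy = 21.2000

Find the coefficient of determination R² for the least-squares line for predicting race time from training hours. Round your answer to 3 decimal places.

R² = Sxy²/(Sxx·Syy) = (-24.2)²/(45.2·21.2) = 0.611162

0.611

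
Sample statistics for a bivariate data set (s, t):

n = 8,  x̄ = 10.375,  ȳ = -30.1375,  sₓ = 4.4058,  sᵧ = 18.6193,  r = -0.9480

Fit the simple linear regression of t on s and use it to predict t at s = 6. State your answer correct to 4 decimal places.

-12.6098

b = r · sᵧ/sₓ = -0.948 · 18.6193/4.4058 = -4.006332
a = ȳ − b·x̄ = -30.1375 − (-4.006332)·10.375 = 11.428192
ŷ(6) = a + b·6 = 11.428192 + (-4.006332)·6 = -12.609799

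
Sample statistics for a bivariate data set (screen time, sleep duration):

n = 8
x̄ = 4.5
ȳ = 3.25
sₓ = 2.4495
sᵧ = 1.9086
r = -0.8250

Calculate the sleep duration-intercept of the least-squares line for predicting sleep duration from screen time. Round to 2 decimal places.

b = r · sᵧ/sₓ = -0.825 · 1.9086/2.4495 = -0.642823
a = ȳ − b·x̄ = 3.25 − (-0.642823)·4.5 = 6.142704

6.14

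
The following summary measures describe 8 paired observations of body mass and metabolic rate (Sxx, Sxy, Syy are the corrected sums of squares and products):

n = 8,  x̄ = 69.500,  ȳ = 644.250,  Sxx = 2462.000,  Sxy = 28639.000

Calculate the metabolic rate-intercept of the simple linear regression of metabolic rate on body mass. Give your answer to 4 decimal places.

-164.2027

b = Sxy/Sxx = 28639/2462 = 11.632413
a = ȳ − b·x̄ = 644.25 − 11.632413·69.5 = -164.202681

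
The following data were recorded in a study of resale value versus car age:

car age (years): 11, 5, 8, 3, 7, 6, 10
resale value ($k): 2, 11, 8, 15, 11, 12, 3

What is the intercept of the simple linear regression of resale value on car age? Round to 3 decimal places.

n = 7, Σx = 50, Σy = 62, Σxy = 365, Σx² = 404
Sxx = Σx² − (Σx)²/n = 404 − 357.142857 = 46.857143
Sxy = Σxy − (Σx)(Σy)/n = 365 − 442.857143 = -77.857143
b = Sxy/Sxx = -77.857143/46.857143 = -1.661585
a = ȳ − b·x̄ = 8.857143 − (-1.661585)·7.142857 = 20.725610

20.726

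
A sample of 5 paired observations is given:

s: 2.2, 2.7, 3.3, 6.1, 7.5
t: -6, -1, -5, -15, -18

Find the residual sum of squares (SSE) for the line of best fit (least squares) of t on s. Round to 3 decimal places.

22.569

n = 5, Σx = 21.8, Σy = -45, Σxy = -258.9, Σx² = 116.48, Σy² = 611
Sxx = Σx² − (Σx)²/n = 116.48 − 95.048 = 21.432
Sxy = Σxy − (Σx)(Σy)/n = -258.9 − (-196.2) = -62.7
Syy = Σy² − (Σy)²/n = 611 − 405 = 206
b = Sxy/Sxx = -62.7/21.432 = -2.925532
SSE = Syy − b·Sxy = 206 − (-2.925532)·(-62.7) = 22.569149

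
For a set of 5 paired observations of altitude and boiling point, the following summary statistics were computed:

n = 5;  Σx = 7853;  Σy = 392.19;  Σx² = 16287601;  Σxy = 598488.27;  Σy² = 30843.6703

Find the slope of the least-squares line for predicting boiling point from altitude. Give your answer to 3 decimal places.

Sxx = Σx² − (Σx)²/n = 16287601 − 12333921.8 = 3953679.2
Sxy = Σxy − (Σx)(Σy)/n = 598488.27 − 615973.614 = -17485.344
b = Sxy/Sxx = -17485.344/3953679.2 = -0.004423

-0.004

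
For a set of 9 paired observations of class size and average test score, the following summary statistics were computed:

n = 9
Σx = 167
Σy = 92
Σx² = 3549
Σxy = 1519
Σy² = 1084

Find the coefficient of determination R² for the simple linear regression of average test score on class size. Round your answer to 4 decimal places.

0.5475

Sxx = Σx² − (Σx)²/n = 3549 − 3098.777778 = 450.222222
Sxy = Σxy − (Σx)(Σy)/n = 1519 − 1707.111111 = -188.111111
Syy = Σy² − (Σy)²/n = 1084 − 940.444444 = 143.555556
R² = Sxy²/(Sxx·Syy) = (-188.111111)²/(450.222222·143.555556) = 0.547497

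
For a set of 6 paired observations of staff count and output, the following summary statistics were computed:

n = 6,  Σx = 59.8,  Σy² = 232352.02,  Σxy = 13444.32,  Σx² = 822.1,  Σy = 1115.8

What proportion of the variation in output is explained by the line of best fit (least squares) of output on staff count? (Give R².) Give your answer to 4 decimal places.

0.9609

Sxx = Σx² − (Σx)²/n = 822.1 − 596.006667 = 226.093333
Sxy = Σxy − (Σx)(Σy)/n = 13444.32 − 11120.806667 = 2323.513333
Syy = Σy² − (Σy)²/n = 232352.02 − 207501.606667 = 24850.413333
R² = Sxy²/(Sxx·Syy) = (2323.513333)²/(226.093333·24850.413333) = 0.960880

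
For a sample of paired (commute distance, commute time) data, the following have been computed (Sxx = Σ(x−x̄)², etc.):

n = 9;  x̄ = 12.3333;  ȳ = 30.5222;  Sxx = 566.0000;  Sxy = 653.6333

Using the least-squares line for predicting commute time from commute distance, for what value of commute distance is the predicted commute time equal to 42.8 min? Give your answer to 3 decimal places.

b = Sxy/Sxx = 653.6333/566 = 1.154829
a = ȳ − b·x̄ = 30.5222 − 1.154829·12.3333 = 16.279346
Set a + b·x = 42.8: x = (42.8 − 16.279346) / 1.154829 = 22.965003

22.965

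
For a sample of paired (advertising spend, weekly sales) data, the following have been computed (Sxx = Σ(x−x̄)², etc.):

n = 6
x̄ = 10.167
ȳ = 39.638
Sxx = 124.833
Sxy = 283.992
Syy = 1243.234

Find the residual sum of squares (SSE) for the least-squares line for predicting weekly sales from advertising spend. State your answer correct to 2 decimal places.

597.16

b = Sxy/Sxx = 283.992/124.833 = 2.274975
SSE = Syy − b·Sxy = 1243.234 − 2.274975·283.992 = 597.159196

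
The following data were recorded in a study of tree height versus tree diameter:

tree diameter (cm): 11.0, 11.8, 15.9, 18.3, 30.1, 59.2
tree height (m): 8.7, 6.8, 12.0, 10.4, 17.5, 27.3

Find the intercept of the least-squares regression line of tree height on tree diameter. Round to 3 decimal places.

n = 6, Σx = 146.3, Σy = 82.7, Σxy = 2699.97, Σx² = 5258.59
Sxx = Σx² − (Σx)²/n = 5258.59 − 3567.281667 = 1691.308333
Sxy = Σxy − (Σx)(Σy)/n = 2699.97 − 2016.501667 = 683.468333
b = Sxy/Sxx = 683.468333/1691.308333 = 0.404106
a = ȳ − b·x̄ = 13.783333 − 0.404106·24.383333 = 3.929875

3.930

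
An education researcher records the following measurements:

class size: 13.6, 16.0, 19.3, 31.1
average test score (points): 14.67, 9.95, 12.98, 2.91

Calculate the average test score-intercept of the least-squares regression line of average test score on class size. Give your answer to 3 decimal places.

22.357

n = 4, Σx = 80, Σy = 40.51, Σxy = 699.727, Σx² = 1780.66
Sxx = Σx² − (Σx)²/n = 1780.66 − 1600 = 180.66
Sxy = Σxy − (Σx)(Σy)/n = 699.727 − 810.2 = -110.473
b = Sxy/Sxx = -110.473/180.66 = -0.611497
a = ȳ − b·x̄ = 10.1275 − (-0.611497)·20 = 22.357435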